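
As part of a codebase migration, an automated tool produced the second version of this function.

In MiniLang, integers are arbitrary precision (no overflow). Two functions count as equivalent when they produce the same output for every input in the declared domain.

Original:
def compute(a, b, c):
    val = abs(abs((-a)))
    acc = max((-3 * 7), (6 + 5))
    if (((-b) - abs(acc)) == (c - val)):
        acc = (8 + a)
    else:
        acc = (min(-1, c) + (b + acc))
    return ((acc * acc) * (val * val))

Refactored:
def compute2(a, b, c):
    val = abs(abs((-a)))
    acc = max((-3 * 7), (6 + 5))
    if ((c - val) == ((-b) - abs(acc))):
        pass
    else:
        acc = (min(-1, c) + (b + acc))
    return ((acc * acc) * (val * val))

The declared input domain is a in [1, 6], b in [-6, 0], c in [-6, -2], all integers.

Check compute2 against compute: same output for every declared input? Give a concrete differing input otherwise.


Try a=1, b=-6, c=-4.
compute: val := 1 | acc := 11 | (((-b) - abs(acc)) == (c - val)): true | acc := 9 | result 81
compute2: val := 1 | acc := 11 | ((c - val) == ((-b) - abs(acc))): true | result 121
81 and 121 differ, so these are not the same function on this domain.
verdict: not equivalent; witness: a=1, b=-6, c=-4


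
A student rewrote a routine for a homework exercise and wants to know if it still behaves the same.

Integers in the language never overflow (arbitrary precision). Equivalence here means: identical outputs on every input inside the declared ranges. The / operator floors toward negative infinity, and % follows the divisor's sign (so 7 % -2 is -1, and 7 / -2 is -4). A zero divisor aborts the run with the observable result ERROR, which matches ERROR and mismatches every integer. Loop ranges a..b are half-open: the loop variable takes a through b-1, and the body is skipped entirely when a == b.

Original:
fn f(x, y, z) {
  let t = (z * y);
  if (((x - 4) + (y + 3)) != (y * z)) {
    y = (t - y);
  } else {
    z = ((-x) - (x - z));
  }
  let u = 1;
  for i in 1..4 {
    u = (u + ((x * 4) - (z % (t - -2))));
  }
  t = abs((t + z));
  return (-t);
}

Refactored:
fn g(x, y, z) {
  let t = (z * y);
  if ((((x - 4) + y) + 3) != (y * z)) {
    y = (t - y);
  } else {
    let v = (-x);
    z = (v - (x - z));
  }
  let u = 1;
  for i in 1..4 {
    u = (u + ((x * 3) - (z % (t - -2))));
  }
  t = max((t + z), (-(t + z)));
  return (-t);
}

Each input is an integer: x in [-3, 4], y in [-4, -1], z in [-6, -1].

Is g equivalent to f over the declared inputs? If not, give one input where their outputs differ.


Equivalent. The edit looks behavioral (`4` became `3`), but over these ranges it never changes the outcome.
Every one of the 192 inputs gives matching results.
As a probe, take x=1, y=-1, z=-4: f runs t=4, then (((x - 4) + (y + 3)) != (y * z)) is true, then y=5, then u=1, then (i=1), then u=3, then (i=2), then u=5, then (i=3), then u=7, then t=0, then returns 0; g runs t=4, then ((((x - 4) + y) + 3) != (y * z)) is true, then y=5, then u=1, then (i=1), then u=2, then (i=2), then u=3, then (i=3), then u=4, then t=0, then returns 0; both end at 0.
verdict: equivalent


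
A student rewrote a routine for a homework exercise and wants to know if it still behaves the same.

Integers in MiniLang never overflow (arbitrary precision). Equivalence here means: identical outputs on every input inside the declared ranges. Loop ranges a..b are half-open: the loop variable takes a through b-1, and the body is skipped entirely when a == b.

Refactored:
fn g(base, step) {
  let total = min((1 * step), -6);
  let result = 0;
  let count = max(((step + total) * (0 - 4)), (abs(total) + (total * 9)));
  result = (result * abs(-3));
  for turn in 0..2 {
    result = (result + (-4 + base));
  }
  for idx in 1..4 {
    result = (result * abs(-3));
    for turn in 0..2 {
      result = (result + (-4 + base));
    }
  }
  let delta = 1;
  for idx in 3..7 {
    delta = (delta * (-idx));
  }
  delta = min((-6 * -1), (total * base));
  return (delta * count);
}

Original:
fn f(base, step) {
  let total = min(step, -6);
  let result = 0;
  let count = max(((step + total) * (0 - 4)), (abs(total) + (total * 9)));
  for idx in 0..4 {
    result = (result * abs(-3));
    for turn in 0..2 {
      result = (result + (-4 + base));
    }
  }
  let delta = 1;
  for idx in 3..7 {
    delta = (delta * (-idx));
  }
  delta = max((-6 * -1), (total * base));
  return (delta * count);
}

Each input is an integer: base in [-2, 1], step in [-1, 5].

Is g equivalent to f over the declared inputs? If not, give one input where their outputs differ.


Not equivalent: base=-2, step=-1 separates them (336 vs 168).
f: total becomes -6; next result becomes 0; next count becomes 28; next at idx=0:; next result becomes 0; next at turn=0:; next result becomes -6; next at turn=1:; next result becomes -12; next at idx=1:; next result becomes -36; next at turn=0:; next result becomes -42; next at turn=1:; next result becomes -48; next at idx=2:; next result becomes -144; next at turn=0:; next result becomes -150; next at turn=1:; next result becomes -156; next at idx=3:; next result becomes -468; next at turn=0:; next result becomes -474; next at turn=1:; next result becomes -480; next delta becomes 1; next at idx=3:; next delta becomes -3; next at idx=4:; next delta becomes 12; next at idx=5:; next delta becomes -60; next at idx=6:; next delta becomes 360; next delta becomes 12; next final value 336
g: total becomes -6; next result becomes 0; next count becomes 28; next result becomes 0; next at turn=0:; next result becomes -6; next at turn=1:; next result becomes -12; next at idx=1:; next result becomes -36; next at turn=0:; next result becomes -42; next at turn=1:; next result becomes -48; next at idx=2:; next result becomes -144; next at turn=0:; next result becomes -150; next at turn=1:; next result becomes -156; next at idx=3:; next result becomes -468; next at turn=0:; next result becomes -474; next at turn=1:; next result becomes -480; next delta becomes 1; next at idx=3:; next delta becomes -3; next at idx=4:; next delta becomes 12; next at idx=5:; next delta becomes -60; next at idx=6:; next delta becomes 360; next delta becomes 6; next final value 168
verdict: not equivalent; witness: base=-2, step=-1


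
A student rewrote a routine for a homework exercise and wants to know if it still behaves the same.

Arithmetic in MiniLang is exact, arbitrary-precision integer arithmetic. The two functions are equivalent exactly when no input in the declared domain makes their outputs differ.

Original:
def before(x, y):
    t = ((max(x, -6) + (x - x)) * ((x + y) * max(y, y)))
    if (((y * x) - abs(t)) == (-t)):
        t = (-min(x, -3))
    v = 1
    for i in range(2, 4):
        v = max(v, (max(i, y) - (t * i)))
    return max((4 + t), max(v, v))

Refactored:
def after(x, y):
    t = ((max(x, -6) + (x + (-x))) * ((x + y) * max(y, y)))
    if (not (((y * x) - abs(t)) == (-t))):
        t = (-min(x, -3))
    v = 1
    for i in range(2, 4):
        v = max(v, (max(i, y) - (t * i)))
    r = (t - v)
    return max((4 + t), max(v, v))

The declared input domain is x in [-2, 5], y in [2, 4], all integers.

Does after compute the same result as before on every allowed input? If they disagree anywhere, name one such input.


The rewrite breaks on x=-2, y=2, where the results are 4 and 7.
before: t := 0 | (((y * x) - abs(t)) == (-t)): false | v := 1 | iter i=2: | v := 2 | iter i=3: | v := 3 | result 4
after: t := 0 | (not (((y * x) - abs(t)) == (-t))): true | t := 3 | v := 1 | iter i=2: | v := 1 | iter i=3: | v := 1 | r := 2 | result 7
verdict: not equivalent; witness: x=-2, y=2


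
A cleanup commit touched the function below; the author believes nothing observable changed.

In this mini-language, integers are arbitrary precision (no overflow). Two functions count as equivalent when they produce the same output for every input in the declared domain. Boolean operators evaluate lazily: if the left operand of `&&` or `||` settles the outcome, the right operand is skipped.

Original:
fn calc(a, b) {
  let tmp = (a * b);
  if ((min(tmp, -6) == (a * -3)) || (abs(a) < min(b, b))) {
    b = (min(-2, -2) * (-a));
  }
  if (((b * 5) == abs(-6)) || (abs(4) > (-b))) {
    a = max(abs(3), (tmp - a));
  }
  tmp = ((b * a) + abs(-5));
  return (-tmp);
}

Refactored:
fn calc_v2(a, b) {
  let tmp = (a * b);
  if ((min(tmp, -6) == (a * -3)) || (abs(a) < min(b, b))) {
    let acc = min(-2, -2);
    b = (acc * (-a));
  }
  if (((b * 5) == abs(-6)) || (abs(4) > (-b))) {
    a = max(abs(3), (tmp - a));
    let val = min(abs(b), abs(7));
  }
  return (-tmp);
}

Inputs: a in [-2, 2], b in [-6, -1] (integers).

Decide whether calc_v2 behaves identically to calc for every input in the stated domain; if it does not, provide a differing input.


a=-2, b=-6 yields -17 from calc but -12 from calc_v2.
verdict: not equivalent; witness: a=-2, b=-6


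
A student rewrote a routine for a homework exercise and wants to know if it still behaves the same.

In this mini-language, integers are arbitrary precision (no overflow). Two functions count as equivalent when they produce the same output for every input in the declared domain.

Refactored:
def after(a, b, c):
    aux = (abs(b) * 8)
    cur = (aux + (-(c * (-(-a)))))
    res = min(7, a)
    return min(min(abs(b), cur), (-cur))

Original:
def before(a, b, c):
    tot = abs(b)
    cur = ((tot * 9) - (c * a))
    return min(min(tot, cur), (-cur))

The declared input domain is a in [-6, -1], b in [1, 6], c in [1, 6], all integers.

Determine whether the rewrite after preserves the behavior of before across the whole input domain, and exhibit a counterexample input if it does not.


At a=-6, b=1, c=1: before gives -15, after gives -14.
verdict: not equivalent; witness: a=-6, b=1, c=1


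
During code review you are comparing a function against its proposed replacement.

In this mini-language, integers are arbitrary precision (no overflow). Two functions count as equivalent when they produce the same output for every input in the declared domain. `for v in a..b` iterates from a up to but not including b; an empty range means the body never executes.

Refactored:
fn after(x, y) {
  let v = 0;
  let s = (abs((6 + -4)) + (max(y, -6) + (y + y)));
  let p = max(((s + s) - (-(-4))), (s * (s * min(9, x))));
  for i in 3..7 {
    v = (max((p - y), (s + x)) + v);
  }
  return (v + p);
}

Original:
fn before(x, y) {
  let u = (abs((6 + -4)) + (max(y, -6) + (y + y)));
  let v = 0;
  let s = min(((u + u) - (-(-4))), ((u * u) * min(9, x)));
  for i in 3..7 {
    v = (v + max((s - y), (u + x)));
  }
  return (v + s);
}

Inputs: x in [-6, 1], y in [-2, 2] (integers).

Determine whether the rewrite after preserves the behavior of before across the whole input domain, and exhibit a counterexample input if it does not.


Run the pair on x=-6, y=-2.
before: u := -4 | v := 0 | s := -96 | iter i=3: | v := -10 | iter i=4: | v := -20 | iter i=5: | v := -30 | iter i=6: | v := -40 | result -136
after: v := 0 | s := -4 | p := -12 | iter i=3: | v := -10 | iter i=4: | v := -20 | iter i=5: | v := -30 | iter i=6: | v := -40 | result -52
-136 vs -52 — the two versions disagree here.
verdict: not equivalent; witness: x=-6, y=-2


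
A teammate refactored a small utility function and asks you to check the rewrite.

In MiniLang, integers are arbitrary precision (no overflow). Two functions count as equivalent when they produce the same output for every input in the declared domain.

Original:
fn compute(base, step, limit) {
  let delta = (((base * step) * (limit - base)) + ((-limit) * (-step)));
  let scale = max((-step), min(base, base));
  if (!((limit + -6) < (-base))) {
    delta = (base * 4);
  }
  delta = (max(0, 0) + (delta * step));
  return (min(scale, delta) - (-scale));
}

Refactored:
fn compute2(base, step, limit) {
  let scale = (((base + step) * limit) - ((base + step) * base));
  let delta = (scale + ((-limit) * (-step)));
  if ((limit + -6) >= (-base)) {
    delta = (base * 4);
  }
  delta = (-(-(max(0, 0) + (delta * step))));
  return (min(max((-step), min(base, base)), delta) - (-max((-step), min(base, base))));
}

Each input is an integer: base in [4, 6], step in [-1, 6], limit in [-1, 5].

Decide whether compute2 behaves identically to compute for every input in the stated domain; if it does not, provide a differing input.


base=4, step=-1, limit=-1 yields -17 from compute but 8 from compute2.
verdict: not equivalent; witness: base=4, step=-1, limit=-1


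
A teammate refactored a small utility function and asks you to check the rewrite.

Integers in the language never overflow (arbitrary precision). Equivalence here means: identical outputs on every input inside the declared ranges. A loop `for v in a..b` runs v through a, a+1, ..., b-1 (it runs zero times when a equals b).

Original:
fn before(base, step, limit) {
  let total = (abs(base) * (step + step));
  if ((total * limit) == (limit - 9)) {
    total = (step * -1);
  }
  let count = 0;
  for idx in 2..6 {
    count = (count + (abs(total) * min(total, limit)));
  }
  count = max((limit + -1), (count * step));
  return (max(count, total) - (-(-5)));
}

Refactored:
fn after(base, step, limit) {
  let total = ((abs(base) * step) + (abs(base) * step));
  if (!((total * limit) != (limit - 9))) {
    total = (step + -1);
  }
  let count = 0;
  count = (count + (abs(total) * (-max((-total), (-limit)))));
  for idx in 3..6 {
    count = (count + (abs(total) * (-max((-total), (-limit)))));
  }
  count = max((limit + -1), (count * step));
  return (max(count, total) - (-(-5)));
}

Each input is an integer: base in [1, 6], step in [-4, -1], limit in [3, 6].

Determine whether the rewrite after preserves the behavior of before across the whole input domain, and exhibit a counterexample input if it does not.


At base=1, step=-1, limit=3: before gives -3, after gives 11.
verdict: not equivalent; witness: base=1, step=-1, limit=3


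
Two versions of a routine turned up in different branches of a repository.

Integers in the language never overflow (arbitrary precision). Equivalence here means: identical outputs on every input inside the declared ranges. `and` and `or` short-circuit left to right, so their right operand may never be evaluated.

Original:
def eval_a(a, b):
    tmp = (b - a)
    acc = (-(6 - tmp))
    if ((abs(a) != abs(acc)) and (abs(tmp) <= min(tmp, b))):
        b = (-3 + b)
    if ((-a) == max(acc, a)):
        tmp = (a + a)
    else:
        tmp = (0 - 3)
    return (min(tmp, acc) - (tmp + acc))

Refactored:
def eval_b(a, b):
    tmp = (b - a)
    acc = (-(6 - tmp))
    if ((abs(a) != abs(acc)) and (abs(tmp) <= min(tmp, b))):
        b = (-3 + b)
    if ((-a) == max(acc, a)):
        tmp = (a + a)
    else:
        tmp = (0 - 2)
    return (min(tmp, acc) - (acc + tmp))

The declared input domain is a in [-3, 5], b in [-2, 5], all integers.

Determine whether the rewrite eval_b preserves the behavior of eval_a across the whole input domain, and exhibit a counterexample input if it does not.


Not equivalent: a=-3, b=-2 separates them (3 vs 2).
eval_a: tmp=1, then acc=-5, then ((abs(a) != abs(acc)) and (abs(tmp) <= min(tmp, b))) is false, then ((-a) == max(acc, a)) is false, then tmp=-3, then returns 3
eval_b: tmp=1, then acc=-5, then ((abs(a) != abs(acc)) and (abs(tmp) <= min(tmp, b))) is false, then ((-a) == max(acc, a)) is false, then tmp=-2, then returns 2
verdict: not equivalent; witness: a=-3, b=-2


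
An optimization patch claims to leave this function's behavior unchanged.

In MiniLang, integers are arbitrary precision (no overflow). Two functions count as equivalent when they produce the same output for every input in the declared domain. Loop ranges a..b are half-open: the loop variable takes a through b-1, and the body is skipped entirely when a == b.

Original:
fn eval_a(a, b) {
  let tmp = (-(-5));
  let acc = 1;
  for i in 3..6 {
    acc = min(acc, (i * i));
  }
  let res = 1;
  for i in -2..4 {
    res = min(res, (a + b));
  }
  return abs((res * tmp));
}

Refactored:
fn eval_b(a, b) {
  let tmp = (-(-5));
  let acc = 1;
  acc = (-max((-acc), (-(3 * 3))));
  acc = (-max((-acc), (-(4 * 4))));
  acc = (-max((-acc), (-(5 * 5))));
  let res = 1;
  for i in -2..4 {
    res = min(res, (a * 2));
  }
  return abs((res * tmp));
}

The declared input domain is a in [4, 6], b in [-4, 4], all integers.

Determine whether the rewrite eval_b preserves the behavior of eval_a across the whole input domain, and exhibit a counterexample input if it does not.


Take a=4, b=-4.
eval_a: tmp becomes 5; next acc becomes 1; next at i=3:; next acc becomes 1; next at i=4:; next acc becomes 1; next at i=5:; next acc becomes 1; next res becomes 1; next at i=-2:; next res becomes 0; next at i=-1:; next res becomes 0; next at i=0:; next res becomes 0; next at i=1:; next res becomes 0; next at i=2:; next res becomes 0; next at i=3:; next res becomes 0; next final value 0
eval_b: tmp becomes 5; next acc becomes 1; next acc becomes 1; next acc becomes 1; next acc becomes 1; next res becomes 1; next at i=-2:; next res becomes 1; next at i=-1:; next res becomes 1; next at i=0:; next res becomes 1; next at i=1:; next res becomes 1; next at i=2:; next res becomes 1; next at i=3:; next res becomes 1; next final value 5
0 against 5: the behavior changed.
verdict: not equivalent; witness: a=4, b=-4


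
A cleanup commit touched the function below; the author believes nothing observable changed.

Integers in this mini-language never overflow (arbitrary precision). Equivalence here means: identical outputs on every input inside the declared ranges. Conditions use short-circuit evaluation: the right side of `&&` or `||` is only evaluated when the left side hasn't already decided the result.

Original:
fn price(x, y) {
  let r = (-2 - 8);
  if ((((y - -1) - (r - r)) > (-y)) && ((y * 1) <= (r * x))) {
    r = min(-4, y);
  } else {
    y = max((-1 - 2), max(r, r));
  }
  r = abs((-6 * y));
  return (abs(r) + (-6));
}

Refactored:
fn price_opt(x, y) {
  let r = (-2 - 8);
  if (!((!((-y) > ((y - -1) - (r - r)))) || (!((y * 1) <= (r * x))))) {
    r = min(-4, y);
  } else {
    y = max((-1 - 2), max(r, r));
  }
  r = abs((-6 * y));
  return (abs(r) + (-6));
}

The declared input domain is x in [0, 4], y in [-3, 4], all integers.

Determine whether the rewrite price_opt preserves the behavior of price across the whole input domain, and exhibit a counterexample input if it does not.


Input x=0, y=-2: 12 from price versus 6 from price_opt.
verdict: not equivalent; witness: x=0, y=-2


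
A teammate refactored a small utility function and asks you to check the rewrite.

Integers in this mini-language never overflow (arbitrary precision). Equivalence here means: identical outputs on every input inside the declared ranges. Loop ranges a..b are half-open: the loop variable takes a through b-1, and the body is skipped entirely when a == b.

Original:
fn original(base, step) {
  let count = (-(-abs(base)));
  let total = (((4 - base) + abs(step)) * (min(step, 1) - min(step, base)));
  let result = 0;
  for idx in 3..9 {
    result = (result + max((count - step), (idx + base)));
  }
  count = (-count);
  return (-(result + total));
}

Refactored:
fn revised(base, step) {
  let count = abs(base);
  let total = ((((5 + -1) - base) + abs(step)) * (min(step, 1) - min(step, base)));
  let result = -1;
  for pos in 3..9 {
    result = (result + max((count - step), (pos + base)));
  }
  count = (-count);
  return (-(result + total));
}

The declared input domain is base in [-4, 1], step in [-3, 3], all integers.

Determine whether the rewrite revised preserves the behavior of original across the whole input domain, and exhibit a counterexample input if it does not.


These are not equivalent — on base=-4, step=-3 the outputs split (-53 vs -52).
original: count = 4; total = 11; result = 0; [idx=3]; result = 7; [idx=4]; result = 14; [idx=5]; result = 21; [idx=6]; result = 28; [idx=7]; result = 35; [idx=8]; result = 42; count = -4; return -53
revised: count = 4; total = 11; result = -1; [pos=3]; result = 6; [pos=4]; result = 13; [pos=5]; result = 20; [pos=6]; result = 27; [pos=7]; result = 34; [pos=8]; result = 41; count = -4; return -52
verdict: not equivalent; witness: base=-4, step=-3


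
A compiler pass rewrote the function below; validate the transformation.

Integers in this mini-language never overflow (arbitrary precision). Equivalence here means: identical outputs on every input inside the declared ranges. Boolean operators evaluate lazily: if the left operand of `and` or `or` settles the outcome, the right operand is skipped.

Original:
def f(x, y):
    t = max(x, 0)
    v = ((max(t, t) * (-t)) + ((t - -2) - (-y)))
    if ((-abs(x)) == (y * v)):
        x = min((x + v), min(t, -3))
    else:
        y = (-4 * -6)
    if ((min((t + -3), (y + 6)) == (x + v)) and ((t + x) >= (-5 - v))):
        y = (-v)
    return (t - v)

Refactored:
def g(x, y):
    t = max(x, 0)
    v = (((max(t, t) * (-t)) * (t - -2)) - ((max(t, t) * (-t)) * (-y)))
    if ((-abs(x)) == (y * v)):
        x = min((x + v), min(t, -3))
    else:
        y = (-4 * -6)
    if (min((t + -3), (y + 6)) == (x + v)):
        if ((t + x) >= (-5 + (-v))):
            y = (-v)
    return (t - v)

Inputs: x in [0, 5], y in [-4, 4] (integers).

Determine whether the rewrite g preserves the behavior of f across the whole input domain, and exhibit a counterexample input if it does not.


Run the pair on x=0, y=-4.
f: t=0, then v=-2, then ((-abs(x)) == (y * v)) is false, then y=24, then ((min((t + -3), (y + 6)) == (x + v)) and ((t + x) >= (-5 - v))) is false, then returns 2
g: t=0, then v=0, then ((-abs(x)) == (y * v)) is true, then x=-3, then (min((t + -3), (y + 6)) == (x + v)) is true, then ((t + x) >= (-5 + (-v))) is true, then y=0, then returns 0
2 and 0 differ, so these are not the same function on this domain.
verdict: not equivalent; witness: x=0, y=-4


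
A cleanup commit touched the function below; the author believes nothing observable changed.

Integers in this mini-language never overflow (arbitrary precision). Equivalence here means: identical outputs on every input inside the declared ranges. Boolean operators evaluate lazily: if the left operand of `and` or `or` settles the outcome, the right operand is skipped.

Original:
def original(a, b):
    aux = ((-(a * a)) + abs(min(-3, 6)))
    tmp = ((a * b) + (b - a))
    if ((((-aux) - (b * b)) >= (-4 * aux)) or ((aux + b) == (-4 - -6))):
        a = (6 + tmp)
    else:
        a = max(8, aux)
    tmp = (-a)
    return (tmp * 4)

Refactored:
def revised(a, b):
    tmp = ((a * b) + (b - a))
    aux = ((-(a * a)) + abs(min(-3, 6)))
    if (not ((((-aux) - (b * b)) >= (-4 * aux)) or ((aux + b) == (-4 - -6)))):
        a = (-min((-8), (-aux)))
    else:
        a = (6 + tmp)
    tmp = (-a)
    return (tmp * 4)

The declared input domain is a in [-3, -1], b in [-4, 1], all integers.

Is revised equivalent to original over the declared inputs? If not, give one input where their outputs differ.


This is a faithful refactor — min/max/abs usage differs, boolean connective usage differs, but the computed results match everywhere.
As a probe, take a=-1, b=-4: original runs aux = 2; tmp = 1; ((((-aux) - (b * b)) >= (-4 * aux)) or ((aux + b) == (-4 - -6))) -> false; a = 8; tmp = -8; return -32; revised runs tmp = 1; aux = 2; (not ((((-aux) - (b * b)) >= (-4 * aux)) or ((aux + b) == (-4 - -6)))) -> true; a = 8; tmp = -8; return -32; both end at -32.
Checked all 18 inputs in the declared domain: the outputs agree on every one.
verdict: equivalent


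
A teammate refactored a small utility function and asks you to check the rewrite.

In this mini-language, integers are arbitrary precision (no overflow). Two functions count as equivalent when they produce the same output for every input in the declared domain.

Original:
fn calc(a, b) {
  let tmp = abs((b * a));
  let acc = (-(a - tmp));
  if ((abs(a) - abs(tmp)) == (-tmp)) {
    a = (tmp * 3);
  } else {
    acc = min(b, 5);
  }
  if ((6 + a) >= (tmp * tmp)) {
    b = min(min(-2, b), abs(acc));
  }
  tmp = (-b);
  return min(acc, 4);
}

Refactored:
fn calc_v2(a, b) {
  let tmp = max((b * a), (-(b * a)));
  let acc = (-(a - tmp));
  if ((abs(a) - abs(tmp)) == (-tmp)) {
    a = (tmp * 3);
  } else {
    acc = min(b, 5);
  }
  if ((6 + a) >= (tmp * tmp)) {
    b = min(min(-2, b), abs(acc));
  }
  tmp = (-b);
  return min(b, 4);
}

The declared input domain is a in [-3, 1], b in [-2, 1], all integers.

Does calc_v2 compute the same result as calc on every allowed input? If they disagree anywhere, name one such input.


There is a counterexample at a=-3, b=0: 0 on one side, -2 on the other.
calc: tmp := 0 | acc := 3 | ((abs(a) - abs(tmp)) == (-tmp)): false | acc := 0 | ((6 + a) >= (tmp * tmp)): true | b := -2 | tmp := 2 | result 0
calc_v2: tmp := 0 | acc := 3 | ((abs(a) - abs(tmp)) == (-tmp)): false | acc := 0 | ((6 + a) >= (tmp * tmp)): true | b := -2 | tmp := 2 | result -2
verdict: not equivalent; witness: a=-3, b=0


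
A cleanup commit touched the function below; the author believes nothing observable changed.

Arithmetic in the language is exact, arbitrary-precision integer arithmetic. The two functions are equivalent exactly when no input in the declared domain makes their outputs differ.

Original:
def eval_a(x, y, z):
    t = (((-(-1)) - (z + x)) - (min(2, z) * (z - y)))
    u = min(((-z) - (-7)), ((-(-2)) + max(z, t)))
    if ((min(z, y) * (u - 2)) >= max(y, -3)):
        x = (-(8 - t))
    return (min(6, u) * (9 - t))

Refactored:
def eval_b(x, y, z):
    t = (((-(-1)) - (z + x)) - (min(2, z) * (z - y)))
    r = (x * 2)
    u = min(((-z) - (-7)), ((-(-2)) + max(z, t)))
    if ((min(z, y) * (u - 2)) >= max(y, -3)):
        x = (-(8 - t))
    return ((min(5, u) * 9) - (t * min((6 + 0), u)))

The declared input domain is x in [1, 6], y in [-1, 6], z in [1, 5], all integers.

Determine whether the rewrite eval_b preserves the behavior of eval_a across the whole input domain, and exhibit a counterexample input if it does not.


Not equivalent: x=1, y=6, z=1 separates them (30 vs 21).
eval_a: t = 4; u = 6; ((min(z, y) * (u - 2)) >= max(y, -3)) -> false; return 30
eval_b: t = 4; r = 2; u = 6; ((min(z, y) * (u - 2)) >= max(y, -3)) -> false; return 21
verdict: not equivalent; witness: x=1, y=6, z=1


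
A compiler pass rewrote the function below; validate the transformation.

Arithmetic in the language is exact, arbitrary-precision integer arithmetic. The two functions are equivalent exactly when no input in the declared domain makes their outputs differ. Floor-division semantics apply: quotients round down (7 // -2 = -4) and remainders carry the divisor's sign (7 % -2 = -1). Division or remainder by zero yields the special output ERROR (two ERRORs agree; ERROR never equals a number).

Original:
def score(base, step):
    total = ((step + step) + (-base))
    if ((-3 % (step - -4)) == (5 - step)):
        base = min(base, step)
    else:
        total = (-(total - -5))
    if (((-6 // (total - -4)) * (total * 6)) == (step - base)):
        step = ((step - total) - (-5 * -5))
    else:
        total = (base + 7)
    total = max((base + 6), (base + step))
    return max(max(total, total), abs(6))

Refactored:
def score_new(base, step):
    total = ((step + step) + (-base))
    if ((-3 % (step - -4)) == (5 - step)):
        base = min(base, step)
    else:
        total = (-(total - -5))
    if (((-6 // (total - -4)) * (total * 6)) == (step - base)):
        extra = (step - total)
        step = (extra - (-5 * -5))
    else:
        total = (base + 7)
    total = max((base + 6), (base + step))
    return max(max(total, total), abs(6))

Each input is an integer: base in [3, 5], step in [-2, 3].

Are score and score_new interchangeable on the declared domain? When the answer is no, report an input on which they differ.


The two versions differ — the changes include statement counts differ; local variable names differ.
Tracing base=3, step=-1: score: total = -5; ((-3 % (step - -4)) == (5 - step)) -> false; total = 0; (((-6 // (total - -4)) * (total * 6)) == (step - base)) -> false; total = 10; total = 9; return 9 | score_new: total = -5; ((-3 % (step - -4)) == (5 - step)) -> false; total = 0; (((-6 // (total - -4)) * (total * 6)) == (step - base)) -> false; total = 10; total = 9; return 9 — matching result 9.
Checked all 18 inputs in the declared domain: the outputs agree on every one.
verdict: equivalent


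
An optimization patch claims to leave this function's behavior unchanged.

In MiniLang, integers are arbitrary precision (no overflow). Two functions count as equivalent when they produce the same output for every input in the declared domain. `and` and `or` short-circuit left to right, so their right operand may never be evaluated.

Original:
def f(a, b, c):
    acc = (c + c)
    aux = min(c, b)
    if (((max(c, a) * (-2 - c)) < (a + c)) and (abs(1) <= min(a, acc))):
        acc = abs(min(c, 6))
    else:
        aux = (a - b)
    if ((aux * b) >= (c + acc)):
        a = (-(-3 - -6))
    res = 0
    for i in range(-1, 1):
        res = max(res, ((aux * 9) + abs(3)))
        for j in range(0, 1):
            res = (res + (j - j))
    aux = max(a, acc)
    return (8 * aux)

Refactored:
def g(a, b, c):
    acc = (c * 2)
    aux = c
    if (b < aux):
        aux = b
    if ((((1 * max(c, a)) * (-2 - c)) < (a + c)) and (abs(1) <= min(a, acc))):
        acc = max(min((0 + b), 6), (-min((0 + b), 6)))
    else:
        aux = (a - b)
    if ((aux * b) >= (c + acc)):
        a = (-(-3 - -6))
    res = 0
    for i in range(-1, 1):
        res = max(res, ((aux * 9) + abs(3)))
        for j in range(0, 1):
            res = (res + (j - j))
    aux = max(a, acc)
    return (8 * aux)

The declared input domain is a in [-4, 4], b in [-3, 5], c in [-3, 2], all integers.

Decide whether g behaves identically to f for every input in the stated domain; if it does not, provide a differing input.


The rewrite breaks on a=1, b=-3, c=1, where the results are 8 and 24.
f: acc=2, then aux=-3, then (((max(c, a) * (-2 - c)) < (a + c)) and (abs(1) <= min(a, acc))) is true, then acc=1, then ((aux * b) >= (c + acc)) is true, then a=-3, then res=0, then (i=-1), then res=0, then (j=0), then res=0, then (i=0), then res=0, then (j=0), then res=0, then aux=1, then returns 8
g: acc=2, then aux=1, then (b < aux) is true, then aux=-3, then ((((1 * max(c, a)) * (-2 - c)) < (a + c)) and (abs(1) <= min(a, acc))) is true, then acc=3, then ((aux * b) >= (c + acc)) is true, then a=-3, then res=0, then (i=-1), then res=0, then (j=0), then res=0, then (i=0), then res=0, then (j=0), then res=0, then aux=3, then returns 24
verdict: not equivalent; witness: a=1, b=-3, c=1


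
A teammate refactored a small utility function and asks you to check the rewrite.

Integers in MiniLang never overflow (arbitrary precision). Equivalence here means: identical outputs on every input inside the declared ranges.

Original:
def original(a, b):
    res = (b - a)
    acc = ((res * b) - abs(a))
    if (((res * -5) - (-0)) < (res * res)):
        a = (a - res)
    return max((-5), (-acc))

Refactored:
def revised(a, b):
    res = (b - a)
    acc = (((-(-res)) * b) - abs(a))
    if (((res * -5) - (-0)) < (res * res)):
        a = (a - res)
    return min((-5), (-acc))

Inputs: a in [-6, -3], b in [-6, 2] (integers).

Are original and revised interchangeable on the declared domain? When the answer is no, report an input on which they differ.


Try a=-6, b=-6.
original: res = 0; acc = -6; (((res * -5) - (-0)) < (res * res)) -> false; return 6
revised: res = 0; acc = -6; (((res * -5) - (-0)) < (res * res)) -> false; return -5
6 != -5, so the rewrite changes behavior.
verdict: not equivalent; witness: a=-6, b=-6


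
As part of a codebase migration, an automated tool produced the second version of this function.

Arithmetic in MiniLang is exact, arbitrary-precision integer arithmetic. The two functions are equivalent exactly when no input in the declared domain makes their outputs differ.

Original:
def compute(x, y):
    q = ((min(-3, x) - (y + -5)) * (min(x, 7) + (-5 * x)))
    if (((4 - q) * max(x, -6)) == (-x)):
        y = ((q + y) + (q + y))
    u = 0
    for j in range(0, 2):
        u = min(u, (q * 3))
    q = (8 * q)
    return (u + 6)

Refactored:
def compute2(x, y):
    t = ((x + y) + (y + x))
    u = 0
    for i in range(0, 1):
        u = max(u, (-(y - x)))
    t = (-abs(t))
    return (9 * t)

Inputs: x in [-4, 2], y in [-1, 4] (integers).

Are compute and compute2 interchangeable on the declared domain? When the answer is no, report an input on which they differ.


x=-4, y=-1 yields 6 from compute but -90 from compute2.
verdict: not equivalent; witness: x=-4, y=-1


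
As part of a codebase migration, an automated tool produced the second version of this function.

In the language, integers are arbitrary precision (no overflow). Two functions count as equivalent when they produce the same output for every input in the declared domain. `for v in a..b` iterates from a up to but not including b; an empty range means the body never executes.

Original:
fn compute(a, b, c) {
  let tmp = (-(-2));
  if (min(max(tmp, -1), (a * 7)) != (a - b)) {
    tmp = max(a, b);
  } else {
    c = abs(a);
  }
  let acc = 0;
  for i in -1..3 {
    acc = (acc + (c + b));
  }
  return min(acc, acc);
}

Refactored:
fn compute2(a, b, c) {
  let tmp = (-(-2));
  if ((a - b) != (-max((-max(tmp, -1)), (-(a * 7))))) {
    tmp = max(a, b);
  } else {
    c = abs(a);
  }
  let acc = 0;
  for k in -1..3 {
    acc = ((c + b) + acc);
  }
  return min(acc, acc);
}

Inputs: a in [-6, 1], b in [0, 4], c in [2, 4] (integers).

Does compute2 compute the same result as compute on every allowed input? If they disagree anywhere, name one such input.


Changes here: min/max/abs usage differs; local variable names differ; the full 120-point sweep finds no disagreement.
verdict: equivalent


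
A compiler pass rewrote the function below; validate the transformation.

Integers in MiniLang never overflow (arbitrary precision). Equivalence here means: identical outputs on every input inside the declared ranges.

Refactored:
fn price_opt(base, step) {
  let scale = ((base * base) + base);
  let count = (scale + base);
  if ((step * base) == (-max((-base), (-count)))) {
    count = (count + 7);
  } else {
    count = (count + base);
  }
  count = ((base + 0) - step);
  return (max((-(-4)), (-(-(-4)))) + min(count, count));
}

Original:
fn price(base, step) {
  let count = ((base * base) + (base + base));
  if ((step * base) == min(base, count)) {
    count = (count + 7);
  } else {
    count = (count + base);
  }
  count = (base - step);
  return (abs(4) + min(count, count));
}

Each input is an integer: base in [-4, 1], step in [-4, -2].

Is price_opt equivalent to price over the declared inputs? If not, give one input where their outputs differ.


Equivalent — the differences include min/max/abs usage differs, statement counts differ, local variable names differ, constant usage differs, arithmetic usage differs, yet no declared input distinguishes the two.
Spot check at base=0, step=-4 — price: count = 0; ((step * base) == min(base, count)) -> true; count = 7; count = 4; return 8. price_opt: scale = 0; count = 0; ((step * base) == (-max((-base), (-count)))) -> true; count = 7; count = 4; return 8. Both give 8.
Sweeping the whole domain (18 inputs) finds no disagreement.
verdict: equivalent


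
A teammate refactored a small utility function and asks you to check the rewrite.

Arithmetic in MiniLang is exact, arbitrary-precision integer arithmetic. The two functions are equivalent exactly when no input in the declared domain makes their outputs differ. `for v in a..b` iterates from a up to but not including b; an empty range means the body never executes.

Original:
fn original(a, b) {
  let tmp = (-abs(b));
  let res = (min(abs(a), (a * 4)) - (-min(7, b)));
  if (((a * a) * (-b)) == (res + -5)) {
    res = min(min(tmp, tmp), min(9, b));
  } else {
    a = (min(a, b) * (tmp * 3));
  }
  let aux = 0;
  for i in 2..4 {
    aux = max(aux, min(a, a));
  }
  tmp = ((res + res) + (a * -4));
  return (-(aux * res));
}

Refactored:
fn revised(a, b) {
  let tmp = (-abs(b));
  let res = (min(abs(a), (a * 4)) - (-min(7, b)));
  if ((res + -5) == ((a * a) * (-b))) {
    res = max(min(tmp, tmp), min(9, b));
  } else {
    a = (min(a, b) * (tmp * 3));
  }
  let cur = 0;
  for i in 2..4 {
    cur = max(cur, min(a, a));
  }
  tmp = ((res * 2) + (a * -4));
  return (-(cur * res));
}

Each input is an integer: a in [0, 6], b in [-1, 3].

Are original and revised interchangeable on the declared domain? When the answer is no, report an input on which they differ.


Take a=1, b=2.
original: tmp=-2, then res=3, then (((a * a) * (-b)) == (res + -5)) is true, then res=-2, then aux=0, then (i=2), then aux=1, then (i=3), then aux=1, then tmp=-8, then returns 2
revised: tmp=-2, then res=3, then ((res + -5) == ((a * a) * (-b))) is true, then res=2, then cur=0, then (i=2), then cur=1, then (i=3), then cur=1, then tmp=0, then returns -2
2 and -2 differ, so these are not the same function on this domain.
verdict: not equivalent; witness: a=1, b=2


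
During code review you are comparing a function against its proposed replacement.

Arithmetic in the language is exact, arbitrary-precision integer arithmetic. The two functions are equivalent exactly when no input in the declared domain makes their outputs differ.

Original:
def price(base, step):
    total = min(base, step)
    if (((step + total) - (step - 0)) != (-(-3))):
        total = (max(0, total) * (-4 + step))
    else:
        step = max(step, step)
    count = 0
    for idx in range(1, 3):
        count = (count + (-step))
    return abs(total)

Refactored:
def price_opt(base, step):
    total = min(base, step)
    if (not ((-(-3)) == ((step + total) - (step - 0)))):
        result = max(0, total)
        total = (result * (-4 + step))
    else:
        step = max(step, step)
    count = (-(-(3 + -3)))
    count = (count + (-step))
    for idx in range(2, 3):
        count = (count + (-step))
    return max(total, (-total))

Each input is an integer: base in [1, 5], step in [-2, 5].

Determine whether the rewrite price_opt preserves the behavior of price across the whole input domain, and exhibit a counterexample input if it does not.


Differences: min/max/abs usage differs, and boolean connective usage differs, and arithmetic usage differs, and statement counts differ, and comparison usage differs, and constant usage differs, and local variable names differ, and loop structure differs — yet all 40 inputs agree.
verdict: equivalent


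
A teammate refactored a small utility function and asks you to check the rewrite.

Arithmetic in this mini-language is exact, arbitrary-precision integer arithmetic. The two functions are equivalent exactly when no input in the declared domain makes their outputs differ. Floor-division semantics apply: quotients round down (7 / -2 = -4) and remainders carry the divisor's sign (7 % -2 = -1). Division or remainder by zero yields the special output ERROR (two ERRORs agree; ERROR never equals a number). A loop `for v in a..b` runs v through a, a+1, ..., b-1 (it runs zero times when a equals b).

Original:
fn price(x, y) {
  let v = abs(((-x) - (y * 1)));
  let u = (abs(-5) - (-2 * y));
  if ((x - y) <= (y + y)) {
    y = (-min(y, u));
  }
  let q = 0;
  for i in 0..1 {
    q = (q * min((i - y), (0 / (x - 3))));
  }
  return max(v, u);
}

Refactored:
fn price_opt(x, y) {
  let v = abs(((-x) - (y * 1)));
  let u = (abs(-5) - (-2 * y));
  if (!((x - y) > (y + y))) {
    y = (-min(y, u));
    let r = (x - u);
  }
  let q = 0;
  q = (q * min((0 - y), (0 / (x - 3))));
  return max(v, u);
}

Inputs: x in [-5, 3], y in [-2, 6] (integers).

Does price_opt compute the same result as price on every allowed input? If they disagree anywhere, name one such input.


Behavior is preserved: although comparison usage differs; also constant usage differs; also local variable names differ; also arithmetic usage differs; also boolean connective usage differs; also loop structure differs, the outputs never diverge.
Spot check at x=-1, y=-2 — price: v = 3; u = 1; ((x - y) <= (y + y)) -> false; q = 0; [i=0]; q = 0; return 3. price_opt: v = 3; u = 1; (!((x - y) > (y + y))) -> false; q = 0; q = 0; return 3. Both give 3.
Checked all 81 inputs in the declared domain: the outputs agree on every one.
verdict: equivalent
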